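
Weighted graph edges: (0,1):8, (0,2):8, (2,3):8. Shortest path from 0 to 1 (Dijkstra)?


Dijkstra from 0:
Distances: {0: 0, 1: 8, 2: 8, 3: 16}
Shortest distance to 1 = 8, path = [0, 1]


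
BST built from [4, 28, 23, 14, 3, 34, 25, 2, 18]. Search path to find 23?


BST root = 4
Search for 23: compare at each node
Path: [4, 28, 23]


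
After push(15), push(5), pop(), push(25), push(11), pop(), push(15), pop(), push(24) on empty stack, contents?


push(15) -> [15]
push(5) -> [15, 5]
pop() returns 5 -> [15]
push(25) -> [15, 25]
push(11) -> [15, 25, 11]
pop() returns 11 -> [15, 25]
push(15) -> [15, 25, 15]
pop() returns 15 -> [15, 25]
push(24) -> [15, 25, 24]
Final stack (bottom to top): [15, 25, 24]


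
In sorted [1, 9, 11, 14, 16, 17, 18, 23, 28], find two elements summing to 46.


Two pointers: lo=0, hi=8
Found pair: (18, 28) summing to 46


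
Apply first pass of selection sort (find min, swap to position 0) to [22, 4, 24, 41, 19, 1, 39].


After one pass: [1, 4, 24, 41, 19, 22, 39]


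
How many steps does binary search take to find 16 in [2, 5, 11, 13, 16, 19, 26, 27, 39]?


Search for 16:
[0,8] mid=4 arr[4]=16
Total: 1 comparisons


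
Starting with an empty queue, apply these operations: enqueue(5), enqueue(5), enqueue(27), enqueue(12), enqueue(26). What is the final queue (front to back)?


enqueue(5) -> [5]
enqueue(5) -> [5, 5]
enqueue(27) -> [5, 5, 27]
enqueue(12) -> [5, 5, 27, 12]
enqueue(26) -> [5, 5, 27, 12, 26]
Final queue (front to back): [5, 5, 27, 12, 26]


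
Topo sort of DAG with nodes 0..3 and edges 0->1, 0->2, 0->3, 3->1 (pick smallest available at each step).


Kahn's algorithm, process smallest node first
Order: [0, 2, 3, 1]


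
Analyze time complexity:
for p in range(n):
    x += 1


Per nesting level: O(n) = O(n)
Complexity: O(n)


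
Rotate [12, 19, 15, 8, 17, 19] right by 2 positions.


Right rotate by 2: [17, 19, 12, 19, 15, 8]


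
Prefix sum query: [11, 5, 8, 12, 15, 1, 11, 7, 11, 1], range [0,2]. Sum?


Prefix sums: [0, 11, 16, 24, 36, 51, 52, 63, 70, 81, 82]
Sum[0..2] = prefix[3] - prefix[0] = 24 - 0 = 24


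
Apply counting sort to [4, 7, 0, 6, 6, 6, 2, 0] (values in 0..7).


Count array: [2, 0, 1, 0, 1, 0, 3, 1]
Reconstruct: [0, 0, 2, 4, 6, 6, 6, 7]


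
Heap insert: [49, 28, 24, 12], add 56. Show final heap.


Append 56: [49, 28, 24, 12, 56]
Bubble up: swap idx 4(56) with idx 1(28); swap idx 1(56) with idx 0(49)
Result: [56, 49, 24, 12, 28]


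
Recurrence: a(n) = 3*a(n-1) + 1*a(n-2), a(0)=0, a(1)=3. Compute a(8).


Build bottom-up:
...a(6)=1080, a(7)=3567, a(8)=3*3567+1*1080=11781


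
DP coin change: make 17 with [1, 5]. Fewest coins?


dp[0]=0; dp[i]=1+min(dp[i-c] for c in coins)
...dp[12]=4, dp[13]=5, dp[14]=6, dp[15]=3, dp[16]=4, dp[17]=5
Minimum coins for 17 = 5


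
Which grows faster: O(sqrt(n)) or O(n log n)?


sublinear grows slower than linearithmic
O(sqrt(n)) is asymptotically smaller; O(n log n) grows faster


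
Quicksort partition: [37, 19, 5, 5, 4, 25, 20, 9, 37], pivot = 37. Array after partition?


Elements <= 37 go left of pivot.
Result: [37, 19, 5, 5, 4, 25, 20, 9, 37], pivot at index 8


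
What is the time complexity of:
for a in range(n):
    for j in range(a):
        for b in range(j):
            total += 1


Per nesting level: O(n) * O(n) [triangular over a] * O(n) [triangular over j] = O(n^3)
Complexity: O(n^3)


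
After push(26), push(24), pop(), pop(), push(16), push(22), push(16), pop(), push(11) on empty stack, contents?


push(26) -> [26]
push(24) -> [26, 24]
pop() returns 24 -> [26]
pop() returns 26 -> []
push(16) -> [16]
push(22) -> [16, 22]
push(16) -> [16, 22, 16]
pop() returns 16 -> [16, 22]
push(11) -> [16, 22, 11]
Final stack (bottom to top): [16, 22, 11]


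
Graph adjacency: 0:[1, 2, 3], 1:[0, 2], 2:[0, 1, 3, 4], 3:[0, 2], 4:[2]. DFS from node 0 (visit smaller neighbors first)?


DFS stack-based: start with [0]
Visit order: [0, 1, 2, 3, 4]


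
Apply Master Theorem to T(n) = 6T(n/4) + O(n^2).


a=6, b=4, c=2. log_4(6)=1.292 < c=2. Case 3: O(n^c) = O(n^2)
Complexity: O(n^2)


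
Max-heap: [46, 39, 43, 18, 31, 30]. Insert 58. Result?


Append 58: [46, 39, 43, 18, 31, 30, 58]
Bubble up: swap idx 6(58) with idx 2(43); swap idx 2(58) with idx 0(46)
Result: [58, 39, 46, 18, 31, 30, 43]


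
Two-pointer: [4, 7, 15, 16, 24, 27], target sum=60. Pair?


Two pointers: lo=0, hi=5
No pair sums to 60


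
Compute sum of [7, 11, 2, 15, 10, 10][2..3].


Prefix sums: [0, 7, 18, 20, 35, 45, 55]
Sum[2..3] = prefix[4] - prefix[2] = 35 - 18 = 17


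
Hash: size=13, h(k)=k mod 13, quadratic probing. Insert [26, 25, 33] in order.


Insertions: 26->slot 0; 25->slot 12; 33->slot 7
Table: [26, None, None, None, None, None, None, 33, None, None, None, None, 25]


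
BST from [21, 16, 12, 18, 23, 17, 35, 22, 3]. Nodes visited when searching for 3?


BST root = 21
Search for 3: compare at each node
Path: [21, 16, 12, 3]


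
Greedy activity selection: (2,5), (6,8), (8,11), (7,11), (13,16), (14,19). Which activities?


Greedy: pick earliest-ending, then skip overlaps.
Selected (4 activities): [(2, 5), (6, 8), (8, 11), (13, 16)]


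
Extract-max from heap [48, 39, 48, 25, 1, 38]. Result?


Max = 48
Replace root with last, heapify down
Resulting heap: [48, 39, 38, 25, 1]


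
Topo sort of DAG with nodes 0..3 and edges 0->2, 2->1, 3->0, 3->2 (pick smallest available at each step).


Kahn's algorithm, process smallest node first
Order: [3, 0, 2, 1]


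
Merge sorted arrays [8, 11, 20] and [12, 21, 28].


Compare heads, take smaller each step.
Merged: [8, 11, 12, 20, 21, 28]


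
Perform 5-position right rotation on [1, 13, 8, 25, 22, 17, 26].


Right rotate by 5: [8, 25, 22, 17, 26, 1, 13]


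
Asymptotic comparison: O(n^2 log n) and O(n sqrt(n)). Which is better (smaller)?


n^1.5 grows slower than n^2 log n
O(n sqrt(n)) is asymptotically smaller; O(n^2 log n) grows faster


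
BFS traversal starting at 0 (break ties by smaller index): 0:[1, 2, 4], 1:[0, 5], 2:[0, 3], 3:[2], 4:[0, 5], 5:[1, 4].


BFS queue: start with [0]
Visit order: [0, 1, 2, 4, 5, 3]


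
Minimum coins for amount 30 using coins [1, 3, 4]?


dp[0]=0; dp[i]=1+min(dp[i-c] for c in coins)
...dp[25]=7, dp[26]=7, dp[27]=7, dp[28]=7, dp[29]=8, dp[30]=8
Minimum coins for 30 = 8


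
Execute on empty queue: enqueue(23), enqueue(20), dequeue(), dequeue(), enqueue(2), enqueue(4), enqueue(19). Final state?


enqueue(23) -> [23]
enqueue(20) -> [23, 20]
dequeue() returns 23 -> [20]
dequeue() returns 20 -> []
enqueue(2) -> [2]
enqueue(4) -> [2, 4]
enqueue(19) -> [2, 4, 19]
Final queue (front to back): [2, 4, 19]


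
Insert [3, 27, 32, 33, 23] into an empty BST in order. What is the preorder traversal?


Root = 3; build tree by BST insertion.
Preorder traversal: [3, 27, 23, 32, 33]


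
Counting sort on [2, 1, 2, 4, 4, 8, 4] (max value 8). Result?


Count array: [0, 1, 2, 0, 3, 0, 0, 0, 1]
Reconstruct: [1, 2, 2, 4, 4, 4, 8]


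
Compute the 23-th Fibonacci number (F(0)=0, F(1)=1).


F(n)=F(n-1)+F(n-2)
...F(21)=10946, F(22)=17711, F(23)=28657


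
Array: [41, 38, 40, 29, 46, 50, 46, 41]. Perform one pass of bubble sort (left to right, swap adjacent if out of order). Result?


After one pass: [38, 40, 29, 41, 46, 46, 41, 50]


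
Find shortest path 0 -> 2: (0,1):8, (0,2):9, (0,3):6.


Dijkstra from 0:
Distances: {0: 0, 1: 8, 2: 9, 3: 6}
Shortest distance to 2 = 9, path = [0, 2]


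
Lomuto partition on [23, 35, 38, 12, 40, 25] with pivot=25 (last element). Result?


Elements <= 25 go left of pivot.
Result: [23, 12, 25, 35, 40, 38], pivot at index 2


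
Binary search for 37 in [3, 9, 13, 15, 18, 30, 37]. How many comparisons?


Search for 37:
[0,6] mid=3 arr[3]=15
[4,6] mid=5 arr[5]=30
[6,6] mid=6 arr[6]=37
Total: 3 comparisons


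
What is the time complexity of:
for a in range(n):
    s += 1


Per nesting level: O(n) = O(n)
Complexity: O(n)


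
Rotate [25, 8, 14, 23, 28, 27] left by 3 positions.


Left rotate by 3: [23, 28, 27, 25, 8, 14]


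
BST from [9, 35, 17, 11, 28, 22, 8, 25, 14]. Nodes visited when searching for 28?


BST root = 9
Search for 28: compare at each node
Path: [9, 35, 17, 28]


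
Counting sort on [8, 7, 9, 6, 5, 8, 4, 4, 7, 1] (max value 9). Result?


Count array: [0, 1, 0, 0, 2, 1, 1, 2, 2, 1]
Reconstruct: [1, 4, 4, 5, 6, 7, 7, 8, 8, 9]


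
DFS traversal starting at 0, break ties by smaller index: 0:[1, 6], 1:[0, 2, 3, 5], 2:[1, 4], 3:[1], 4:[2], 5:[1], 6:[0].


DFS stack-based: start with [0]
Visit order: [0, 1, 2, 4, 3, 5, 6]


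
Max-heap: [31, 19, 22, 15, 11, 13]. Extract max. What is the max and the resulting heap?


Max = 31
Replace root with last, heapify down
Resulting heap: [22, 19, 13, 15, 11]


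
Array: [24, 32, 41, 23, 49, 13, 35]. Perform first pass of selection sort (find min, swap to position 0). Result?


After one pass: [13, 32, 41, 23, 49, 24, 35]


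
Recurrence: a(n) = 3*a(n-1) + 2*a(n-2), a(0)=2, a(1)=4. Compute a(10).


Build bottom-up:
...a(8)=32168, a(9)=114568, a(10)=3*114568+2*32168=408040


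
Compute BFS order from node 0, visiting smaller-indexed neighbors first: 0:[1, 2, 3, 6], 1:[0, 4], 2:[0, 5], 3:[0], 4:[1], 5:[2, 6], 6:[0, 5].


BFS queue: start with [0]
Visit order: [0, 1, 2, 3, 6, 4, 5]


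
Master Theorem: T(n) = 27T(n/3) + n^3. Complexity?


a=27, b=3, c=3. log_3(27)=3 = c=3. Case 2: O(n^c log n) = O(n^3 log n)
Complexity: O(n^3 log n)


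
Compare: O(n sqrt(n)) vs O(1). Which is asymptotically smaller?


constant grows slower than n^1.5
O(1) is asymptotically smaller; O(n sqrt(n)) grows faster


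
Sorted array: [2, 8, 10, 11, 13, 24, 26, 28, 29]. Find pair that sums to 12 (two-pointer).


Two pointers: lo=0, hi=8
Found pair: (2, 10) summing to 12


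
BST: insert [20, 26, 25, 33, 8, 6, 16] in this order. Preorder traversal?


Root = 20; build tree by BST insertion.
Preorder traversal: [20, 8, 6, 16, 26, 25, 33]


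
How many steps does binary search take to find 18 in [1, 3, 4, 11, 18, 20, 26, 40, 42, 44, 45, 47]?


Search for 18:
[0,11] mid=5 arr[5]=20
[0,4] mid=2 arr[2]=4
[3,4] mid=3 arr[3]=11
[4,4] mid=4 arr[4]=18
Total: 4 comparisons


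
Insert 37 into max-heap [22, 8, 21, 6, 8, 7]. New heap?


Append 37: [22, 8, 21, 6, 8, 7, 37]
Bubble up: swap idx 6(37) with idx 2(21); swap idx 2(37) with idx 0(22)
Result: [37, 8, 22, 6, 8, 7, 21]


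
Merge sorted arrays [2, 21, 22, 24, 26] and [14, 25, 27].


Compare heads, take smaller each step.
Merged: [2, 14, 21, 22, 24, 25, 26, 27]


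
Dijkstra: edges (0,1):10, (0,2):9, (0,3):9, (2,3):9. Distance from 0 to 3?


Dijkstra from 0:
Distances: {0: 0, 1: 10, 2: 9, 3: 9}
Shortest distance to 3 = 9, path = [0, 3]


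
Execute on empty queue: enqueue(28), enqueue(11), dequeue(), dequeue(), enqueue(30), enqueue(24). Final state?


enqueue(28) -> [28]
enqueue(11) -> [28, 11]
dequeue() returns 28 -> [11]
dequeue() returns 11 -> []
enqueue(30) -> [30]
enqueue(24) -> [30, 24]
Final queue (front to back): [30, 24]


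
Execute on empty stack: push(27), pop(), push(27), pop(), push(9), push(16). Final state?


push(27) -> [27]
pop() returns 27 -> []
push(27) -> [27]
pop() returns 27 -> []
push(9) -> [9]
push(16) -> [9, 16]
Final stack (bottom to top): [9, 16]


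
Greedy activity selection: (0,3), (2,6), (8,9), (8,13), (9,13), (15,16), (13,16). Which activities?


Greedy: pick earliest-ending, then skip overlaps.
Selected (4 activities): [(0, 3), (8, 9), (9, 13), (15, 16)]


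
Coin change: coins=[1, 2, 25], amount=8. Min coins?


dp[0]=0; dp[i]=1+min(dp[i-c] for c in coins)
...dp[3]=2, dp[4]=2, dp[5]=3, dp[6]=3, dp[7]=4, dp[8]=4
Minimum coins for 8 = 4


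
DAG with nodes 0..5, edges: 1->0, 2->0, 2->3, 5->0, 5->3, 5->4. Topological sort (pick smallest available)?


Kahn's algorithm, process smallest node first
Order: [1, 2, 5, 0, 3, 4]


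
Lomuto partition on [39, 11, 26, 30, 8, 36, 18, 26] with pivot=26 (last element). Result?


Elements <= 26 go left of pivot.
Result: [11, 26, 8, 18, 26, 36, 30, 39], pivot at index 4


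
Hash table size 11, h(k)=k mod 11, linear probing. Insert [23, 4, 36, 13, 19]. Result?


Insertions: 23->slot 1; 4->slot 4; 36->slot 3; 13->slot 2; 19->slot 8
Table: [None, 23, 13, 36, 4, None, None, None, 19, None, None]


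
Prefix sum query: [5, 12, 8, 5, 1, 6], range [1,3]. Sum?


Prefix sums: [0, 5, 17, 25, 30, 31, 37]
Sum[1..3] = prefix[4] - prefix[1] = 30 - 5 = 25


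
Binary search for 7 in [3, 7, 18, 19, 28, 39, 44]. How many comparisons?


Search for 7:
[0,6] mid=3 arr[3]=19
[0,2] mid=1 arr[1]=7
Total: 2 comparisons


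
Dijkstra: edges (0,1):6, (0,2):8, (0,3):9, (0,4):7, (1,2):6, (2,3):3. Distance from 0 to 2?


Dijkstra from 0:
Distances: {0: 0, 1: 6, 2: 8, 3: 9, 4: 7}
Shortest distance to 2 = 8, path = [0, 2]


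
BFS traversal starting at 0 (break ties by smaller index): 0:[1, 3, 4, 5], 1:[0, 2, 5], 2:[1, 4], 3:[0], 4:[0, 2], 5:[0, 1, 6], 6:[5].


BFS queue: start with [0]
Visit order: [0, 1, 3, 4, 5, 2, 6]


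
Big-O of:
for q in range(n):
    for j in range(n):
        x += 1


Per nesting level: O(n) * O(n) = O(n^2)
Complexity: O(n^2)


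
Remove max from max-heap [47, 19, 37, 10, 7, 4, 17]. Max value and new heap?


Max = 47
Replace root with last, heapify down
Resulting heap: [37, 19, 17, 10, 7, 4]


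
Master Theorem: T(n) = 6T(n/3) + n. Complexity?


a=6, b=3, c=1. log_3(6)=1.631 > c=1. Case 1: O(n^log_b(a)) = O(n^1.631)
Complexity: O(n^1.631)


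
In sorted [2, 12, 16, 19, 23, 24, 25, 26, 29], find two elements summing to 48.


Two pointers: lo=0, hi=8
Found pair: (19, 29) summing to 48


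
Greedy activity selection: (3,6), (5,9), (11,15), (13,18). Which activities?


Greedy: pick earliest-ending, then skip overlaps.
Selected (2 activities): [(3, 6), (11, 15)]


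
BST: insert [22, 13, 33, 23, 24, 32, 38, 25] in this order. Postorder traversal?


Root = 22; build tree by BST insertion.
Postorder traversal: [13, 25, 32, 24, 23, 38, 33, 22]


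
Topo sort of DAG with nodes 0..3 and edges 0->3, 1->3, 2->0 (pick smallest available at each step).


Kahn's algorithm, process smallest node first
Order: [1, 2, 0, 3]


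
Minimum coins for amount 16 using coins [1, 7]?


dp[0]=0; dp[i]=1+min(dp[i-c] for c in coins)
...dp[11]=5, dp[12]=6, dp[13]=7, dp[14]=2, dp[15]=3, dp[16]=4
Minimum coins for 16 = 4


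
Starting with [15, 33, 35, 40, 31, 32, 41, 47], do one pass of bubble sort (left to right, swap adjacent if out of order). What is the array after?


After one pass: [15, 33, 35, 31, 32, 40, 41, 47]


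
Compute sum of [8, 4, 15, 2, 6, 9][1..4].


Prefix sums: [0, 8, 12, 27, 29, 35, 44]
Sum[1..4] = prefix[5] - prefix[1] = 35 - 8 = 27


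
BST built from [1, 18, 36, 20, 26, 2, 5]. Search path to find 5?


BST root = 1
Search for 5: compare at each node
Path: [1, 18, 2, 5]


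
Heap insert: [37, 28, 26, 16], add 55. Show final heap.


Append 55: [37, 28, 26, 16, 55]
Bubble up: swap idx 4(55) with idx 1(28); swap idx 1(55) with idx 0(37)
Result: [55, 37, 26, 16, 28]


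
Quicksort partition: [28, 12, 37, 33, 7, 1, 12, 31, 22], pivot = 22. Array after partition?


Elements <= 22 go left of pivot.
Result: [12, 7, 1, 12, 22, 37, 33, 31, 28], pivot at index 4


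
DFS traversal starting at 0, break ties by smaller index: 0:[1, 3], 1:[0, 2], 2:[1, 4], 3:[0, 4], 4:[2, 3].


DFS stack-based: start with [0]
Visit order: [0, 1, 2, 4, 3]


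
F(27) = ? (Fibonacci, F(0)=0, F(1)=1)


F(n)=F(n-1)+F(n-2)
...F(25)=75025, F(26)=121393, F(27)=196418


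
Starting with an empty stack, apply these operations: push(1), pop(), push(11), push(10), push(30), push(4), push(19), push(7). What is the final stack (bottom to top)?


push(1) -> [1]
pop() returns 1 -> []
push(11) -> [11]
push(10) -> [11, 10]
push(30) -> [11, 10, 30]
push(4) -> [11, 10, 30, 4]
push(19) -> [11, 10, 30, 4, 19]
push(7) -> [11, 10, 30, 4, 19, 7]
Final stack (bottom to top): [11, 10, 30, 4, 19, 7]


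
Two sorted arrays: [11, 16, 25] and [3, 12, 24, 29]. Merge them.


Compare heads, take smaller each step.
Merged: [3, 11, 12, 16, 24, 25, 29]


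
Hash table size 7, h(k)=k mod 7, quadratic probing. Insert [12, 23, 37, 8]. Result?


Insertions: 12->slot 5; 23->slot 2; 37->slot 3; 8->slot 1
Table: [None, 8, 23, 37, None, 12, None]


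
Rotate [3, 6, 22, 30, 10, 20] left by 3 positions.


Left rotate by 3: [30, 10, 20, 3, 6, 22]


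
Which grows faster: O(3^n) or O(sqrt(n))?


sublinear grows slower than exponential (base 3)
O(sqrt(n)) is asymptotically smaller; O(3^n) grows faster


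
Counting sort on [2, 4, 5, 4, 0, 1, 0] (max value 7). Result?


Count array: [2, 1, 1, 0, 2, 1, 0, 0]
Reconstruct: [0, 0, 1, 2, 4, 4, 5]


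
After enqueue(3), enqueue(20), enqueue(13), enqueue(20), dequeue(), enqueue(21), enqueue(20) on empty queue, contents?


enqueue(3) -> [3]
enqueue(20) -> [3, 20]
enqueue(13) -> [3, 20, 13]
enqueue(20) -> [3, 20, 13, 20]
dequeue() returns 3 -> [20, 13, 20]
enqueue(21) -> [20, 13, 20, 21]
enqueue(20) -> [20, 13, 20, 21, 20]
Final queue (front to back): [20, 13, 20, 21, 20]


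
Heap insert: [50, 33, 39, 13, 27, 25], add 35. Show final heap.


Append 35: [50, 33, 39, 13, 27, 25, 35]
Bubble up: no swaps needed
Result: [50, 33, 39, 13, 27, 25, 35]


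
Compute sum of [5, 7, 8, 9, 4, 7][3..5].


Prefix sums: [0, 5, 12, 20, 29, 33, 40]
Sum[3..5] = prefix[6] - prefix[3] = 40 - 20 = 20


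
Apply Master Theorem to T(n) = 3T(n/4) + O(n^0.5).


a=3, b=4, c=0.5. log_4(3)=0.792 > c=0.5. Case 1: O(n^log_b(a)) = O(n^0.792)
Complexity: O(n^0.792)


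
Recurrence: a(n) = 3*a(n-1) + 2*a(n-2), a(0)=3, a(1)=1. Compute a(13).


Build bottom-up:
...a(11)=761549, a(12)=2712297, a(13)=3*2712297+2*761549=9659989


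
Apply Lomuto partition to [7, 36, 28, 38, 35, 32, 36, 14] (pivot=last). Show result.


Elements <= 14 go left of pivot.
Result: [7, 14, 28, 38, 35, 32, 36, 36], pivot at index 1


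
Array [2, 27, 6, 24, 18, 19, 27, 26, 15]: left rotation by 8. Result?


Left rotate by 8: [15, 2, 27, 6, 24, 18, 19, 27, 26]


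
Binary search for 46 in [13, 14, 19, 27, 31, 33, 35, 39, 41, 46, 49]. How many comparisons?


Search for 46:
[0,10] mid=5 arr[5]=33
[6,10] mid=8 arr[8]=41
[9,10] mid=9 arr[9]=46
Total: 3 comparisons


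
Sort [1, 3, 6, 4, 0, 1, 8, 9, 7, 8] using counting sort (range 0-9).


Count array: [1, 2, 0, 1, 1, 0, 1, 1, 2, 1]
Reconstruct: [0, 1, 1, 3, 4, 6, 7, 8, 8, 9]


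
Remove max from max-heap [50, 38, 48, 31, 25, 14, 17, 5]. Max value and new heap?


Max = 50
Replace root with last, heapify down
Resulting heap: [48, 38, 17, 31, 25, 14, 5]


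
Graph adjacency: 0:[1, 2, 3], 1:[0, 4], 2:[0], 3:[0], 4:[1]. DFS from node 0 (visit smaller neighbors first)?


DFS stack-based: start with [0]
Visit order: [0, 1, 4, 2, 3]


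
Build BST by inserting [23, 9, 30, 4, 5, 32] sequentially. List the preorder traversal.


Root = 23; build tree by BST insertion.
Preorder traversal: [23, 9, 4, 5, 30, 32]


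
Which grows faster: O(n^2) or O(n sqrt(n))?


n^1.5 grows slower than quadratic
O(n sqrt(n)) is asymptotically smaller; O(n^2) grows faster


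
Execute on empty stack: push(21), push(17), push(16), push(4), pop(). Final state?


push(21) -> [21]
push(17) -> [21, 17]
push(16) -> [21, 17, 16]
push(4) -> [21, 17, 16, 4]
pop() returns 4 -> [21, 17, 16]
Final stack (bottom to top): [21, 17, 16]


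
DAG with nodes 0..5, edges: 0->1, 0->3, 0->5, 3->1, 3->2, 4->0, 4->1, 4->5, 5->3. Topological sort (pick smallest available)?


Kahn's algorithm, process smallest node first
Order: [4, 0, 5, 3, 1, 2]


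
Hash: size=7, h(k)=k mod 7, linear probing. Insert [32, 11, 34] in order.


Insertions: 32->slot 4; 11->slot 5; 34->slot 6
Table: [None, None, None, None, 32, 11, 34]


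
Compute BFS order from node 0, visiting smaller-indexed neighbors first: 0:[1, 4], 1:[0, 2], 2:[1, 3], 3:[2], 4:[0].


BFS queue: start with [0]
Visit order: [0, 1, 4, 2, 3]


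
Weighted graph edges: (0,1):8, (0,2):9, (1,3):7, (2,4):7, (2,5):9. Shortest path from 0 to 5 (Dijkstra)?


Dijkstra from 0:
Distances: {0: 0, 1: 8, 2: 9, 3: 15, 4: 16, 5: 18}
Shortest distance to 5 = 18, path = [0, 2, 5]


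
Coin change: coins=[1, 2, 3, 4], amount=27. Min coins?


dp[0]=0; dp[i]=1+min(dp[i-c] for c in coins)
...dp[22]=6, dp[23]=6, dp[24]=6, dp[25]=7, dp[26]=7, dp[27]=7
Minimum coins for 27 = 7


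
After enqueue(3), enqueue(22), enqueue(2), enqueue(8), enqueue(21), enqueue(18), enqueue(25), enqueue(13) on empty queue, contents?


enqueue(3) -> [3]
enqueue(22) -> [3, 22]
enqueue(2) -> [3, 22, 2]
enqueue(8) -> [3, 22, 2, 8]
enqueue(21) -> [3, 22, 2, 8, 21]
enqueue(18) -> [3, 22, 2, 8, 21, 18]
enqueue(25) -> [3, 22, 2, 8, 21, 18, 25]
enqueue(13) -> [3, 22, 2, 8, 21, 18, 25, 13]
Final queue (front to back): [3, 22, 2, 8, 21, 18, 25, 13]


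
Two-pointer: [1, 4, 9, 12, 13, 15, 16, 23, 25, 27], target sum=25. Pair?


Two pointers: lo=0, hi=9
Found pair: (9, 16) summing to 25


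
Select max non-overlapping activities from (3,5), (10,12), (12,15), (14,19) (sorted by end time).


Greedy: pick earliest-ending, then skip overlaps.
Selected (3 activities): [(3, 5), (10, 12), (12, 15)]


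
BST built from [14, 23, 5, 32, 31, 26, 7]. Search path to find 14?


BST root = 14
Search for 14: compare at each node
Path: [14]


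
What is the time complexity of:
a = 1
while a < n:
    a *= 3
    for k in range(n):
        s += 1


Per nesting level: O(log n) * O(n) = O(n log n)
Complexity: O(n log n)


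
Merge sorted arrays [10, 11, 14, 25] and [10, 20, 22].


Compare heads, take smaller each step.
Merged: [10, 10, 11, 14, 20, 22, 25]


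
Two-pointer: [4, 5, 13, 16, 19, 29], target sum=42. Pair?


Two pointers: lo=0, hi=5
Found pair: (13, 29) summing to 42


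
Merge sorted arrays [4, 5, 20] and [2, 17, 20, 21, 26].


Compare heads, take smaller each step.
Merged: [2, 4, 5, 17, 20, 20, 21, 26]


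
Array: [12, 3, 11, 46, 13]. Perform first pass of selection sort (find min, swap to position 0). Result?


After one pass: [3, 12, 11, 46, 13]


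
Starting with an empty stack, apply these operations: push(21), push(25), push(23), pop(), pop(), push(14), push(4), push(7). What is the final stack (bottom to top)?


push(21) -> [21]
push(25) -> [21, 25]
push(23) -> [21, 25, 23]
pop() returns 23 -> [21, 25]
pop() returns 25 -> [21]
push(14) -> [21, 14]
push(4) -> [21, 14, 4]
push(7) -> [21, 14, 4, 7]
Final stack (bottom to top): [21, 14, 4, 7]


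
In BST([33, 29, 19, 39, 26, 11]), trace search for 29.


BST root = 33
Search for 29: compare at each node
Path: [33, 29]


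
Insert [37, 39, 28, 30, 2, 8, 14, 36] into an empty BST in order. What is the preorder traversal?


Root = 37; build tree by BST insertion.
Preorder traversal: [37, 28, 2, 8, 14, 30, 36, 39]


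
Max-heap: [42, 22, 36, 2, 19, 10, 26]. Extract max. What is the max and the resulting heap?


Max = 42
Replace root with last, heapify down
Resulting heap: [36, 22, 26, 2, 19, 10]


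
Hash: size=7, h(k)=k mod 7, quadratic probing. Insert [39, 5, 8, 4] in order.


Insertions: 39->slot 4; 5->slot 5; 8->slot 1; 4->slot 6
Table: [None, 8, None, None, 39, 5, 4]


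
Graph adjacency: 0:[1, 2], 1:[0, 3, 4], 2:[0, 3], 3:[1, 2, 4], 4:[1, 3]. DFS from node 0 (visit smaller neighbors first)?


DFS stack-based: start with [0]
Visit order: [0, 1, 3, 2, 4]


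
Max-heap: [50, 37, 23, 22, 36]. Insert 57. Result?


Append 57: [50, 37, 23, 22, 36, 57]
Bubble up: swap idx 5(57) with idx 2(23); swap idx 2(57) with idx 0(50)
Result: [57, 37, 50, 22, 36, 23]


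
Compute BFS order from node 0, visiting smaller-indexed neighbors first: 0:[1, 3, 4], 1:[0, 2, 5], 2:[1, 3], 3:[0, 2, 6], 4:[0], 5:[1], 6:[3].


BFS queue: start with [0]
Visit order: [0, 1, 3, 4, 2, 5, 6]


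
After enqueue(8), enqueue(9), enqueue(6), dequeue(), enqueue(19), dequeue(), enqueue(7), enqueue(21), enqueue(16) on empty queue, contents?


enqueue(8) -> [8]
enqueue(9) -> [8, 9]
enqueue(6) -> [8, 9, 6]
dequeue() returns 8 -> [9, 6]
enqueue(19) -> [9, 6, 19]
dequeue() returns 9 -> [6, 19]
enqueue(7) -> [6, 19, 7]
enqueue(21) -> [6, 19, 7, 21]
enqueue(16) -> [6, 19, 7, 21, 16]
Final queue (front to back): [6, 19, 7, 21, 16]


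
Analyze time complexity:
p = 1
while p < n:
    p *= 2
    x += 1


Per nesting level: O(log n) = O(log n)
Complexity: O(log n)


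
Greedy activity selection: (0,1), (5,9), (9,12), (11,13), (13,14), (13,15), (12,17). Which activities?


Greedy: pick earliest-ending, then skip overlaps.
Selected (4 activities): [(0, 1), (5, 9), (9, 12), (13, 14)]


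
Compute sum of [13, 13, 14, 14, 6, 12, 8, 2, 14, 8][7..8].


Prefix sums: [0, 13, 26, 40, 54, 60, 72, 80, 82, 96, 104]
Sum[7..8] = prefix[9] - prefix[7] = 96 - 80 = 16


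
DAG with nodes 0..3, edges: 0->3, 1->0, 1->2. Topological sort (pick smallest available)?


Kahn's algorithm, process smallest node first
Order: [1, 0, 2, 3]


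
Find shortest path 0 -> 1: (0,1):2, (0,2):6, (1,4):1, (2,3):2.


Dijkstra from 0:
Distances: {0: 0, 1: 2, 2: 6, 3: 8, 4: 3}
Shortest distance to 1 = 2, path = [0, 1]


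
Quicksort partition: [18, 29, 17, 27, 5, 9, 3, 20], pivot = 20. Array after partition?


Elements <= 20 go left of pivot.
Result: [18, 17, 5, 9, 3, 20, 29, 27], pivot at index 5


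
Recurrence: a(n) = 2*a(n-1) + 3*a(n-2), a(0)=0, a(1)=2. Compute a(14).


Build bottom-up:
...a(12)=265720, a(13)=797162, a(14)=2*797162+3*265720=2391484


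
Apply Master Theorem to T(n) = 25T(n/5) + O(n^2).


a=25, b=5, c=2. log_5(25)=2 = c=2. Case 2: O(n^c log n) = O(n^2 log n)
Complexity: O(n^2 log n)


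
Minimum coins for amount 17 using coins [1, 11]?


dp[0]=0; dp[i]=1+min(dp[i-c] for c in coins)
...dp[12]=2, dp[13]=3, dp[14]=4, dp[15]=5, dp[16]=6, dp[17]=7
Minimum coins for 17 = 7


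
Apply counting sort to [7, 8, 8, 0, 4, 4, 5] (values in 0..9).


Count array: [1, 0, 0, 0, 2, 1, 0, 1, 2, 0]
Reconstruct: [0, 4, 4, 5, 7, 8, 8]


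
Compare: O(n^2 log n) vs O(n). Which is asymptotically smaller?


linear grows slower than n^2 log n
O(n) is asymptotically smaller; O(n^2 log n) grows faster


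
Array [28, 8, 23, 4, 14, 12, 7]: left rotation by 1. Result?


Left rotate by 1: [8, 23, 4, 14, 12, 7, 28]


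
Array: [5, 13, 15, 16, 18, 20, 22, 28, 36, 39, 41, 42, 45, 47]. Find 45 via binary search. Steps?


Search for 45:
[0,13] mid=6 arr[6]=22
[7,13] mid=10 arr[10]=41
[11,13] mid=12 arr[12]=45
Total: 3 comparisons


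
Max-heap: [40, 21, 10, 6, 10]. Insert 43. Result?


Append 43: [40, 21, 10, 6, 10, 43]
Bubble up: swap idx 5(43) with idx 2(10); swap idx 2(43) with idx 0(40)
Result: [43, 21, 40, 6, 10, 10]


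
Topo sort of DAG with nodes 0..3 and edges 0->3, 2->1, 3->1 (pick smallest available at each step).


Kahn's algorithm, process smallest node first
Order: [0, 2, 3, 1]


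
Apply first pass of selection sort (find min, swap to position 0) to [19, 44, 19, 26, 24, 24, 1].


After one pass: [1, 44, 19, 26, 24, 24, 19]


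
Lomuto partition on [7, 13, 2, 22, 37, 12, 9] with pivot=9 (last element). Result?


Elements <= 9 go left of pivot.
Result: [7, 2, 9, 22, 37, 12, 13], pivot at index 2


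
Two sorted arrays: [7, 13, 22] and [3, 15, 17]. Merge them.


Compare heads, take smaller each step.
Merged: [3, 7, 13, 15, 17, 22]


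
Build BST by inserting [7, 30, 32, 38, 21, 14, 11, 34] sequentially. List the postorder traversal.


Root = 7; build tree by BST insertion.
Postorder traversal: [11, 14, 21, 34, 38, 32, 30, 7]


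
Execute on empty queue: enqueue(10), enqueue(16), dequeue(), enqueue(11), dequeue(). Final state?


enqueue(10) -> [10]
enqueue(16) -> [10, 16]
dequeue() returns 10 -> [16]
enqueue(11) -> [16, 11]
dequeue() returns 16 -> [11]
Final queue (front to back): [11]


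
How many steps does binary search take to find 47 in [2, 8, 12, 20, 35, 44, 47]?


Search for 47:
[0,6] mid=3 arr[3]=20
[4,6] mid=5 arr[5]=44
[6,6] mid=6 arr[6]=47
Total: 3 comparisons


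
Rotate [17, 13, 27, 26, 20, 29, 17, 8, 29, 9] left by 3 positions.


Left rotate by 3: [26, 20, 29, 17, 8, 29, 9, 17, 13, 27]


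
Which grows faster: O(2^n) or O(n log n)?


linearithmic grows slower than exponential
O(n log n) is asymptotically smaller; O(2^n) grows faster


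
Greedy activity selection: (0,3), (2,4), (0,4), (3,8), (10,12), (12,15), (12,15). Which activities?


Greedy: pick earliest-ending, then skip overlaps.
Selected (4 activities): [(0, 3), (3, 8), (10, 12), (12, 15)]


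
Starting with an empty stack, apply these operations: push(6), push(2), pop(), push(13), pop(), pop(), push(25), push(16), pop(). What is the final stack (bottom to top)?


push(6) -> [6]
push(2) -> [6, 2]
pop() returns 2 -> [6]
push(13) -> [6, 13]
pop() returns 13 -> [6]
pop() returns 6 -> []
push(25) -> [25]
push(16) -> [25, 16]
pop() returns 16 -> [25]
Final stack (bottom to top): [25]


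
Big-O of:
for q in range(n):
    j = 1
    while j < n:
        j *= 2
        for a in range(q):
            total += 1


Per nesting level: O(n) * O(log n) * O(n) [triangular over q] = O(n^2 log n)
Complexity: O(n^2 log n)


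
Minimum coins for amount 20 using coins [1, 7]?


dp[0]=0; dp[i]=1+min(dp[i-c] for c in coins)
...dp[15]=3, dp[16]=4, dp[17]=5, dp[18]=6, dp[19]=7, dp[20]=8
Minimum coins for 20 = 8


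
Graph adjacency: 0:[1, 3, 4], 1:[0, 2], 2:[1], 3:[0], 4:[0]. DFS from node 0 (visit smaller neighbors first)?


DFS stack-based: start with [0]
Visit order: [0, 1, 2, 3, 4]


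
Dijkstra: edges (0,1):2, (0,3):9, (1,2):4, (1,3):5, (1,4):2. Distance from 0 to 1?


Dijkstra from 0:
Distances: {0: 0, 1: 2, 2: 6, 3: 7, 4: 4}
Shortest distance to 1 = 2, path = [0, 1]


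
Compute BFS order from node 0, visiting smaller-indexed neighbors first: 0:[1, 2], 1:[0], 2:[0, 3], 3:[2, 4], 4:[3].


BFS queue: start with [0]
Visit order: [0, 1, 2, 3, 4]


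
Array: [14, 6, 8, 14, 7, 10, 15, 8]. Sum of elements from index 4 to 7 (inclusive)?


Prefix sums: [0, 14, 20, 28, 42, 49, 59, 74, 82]
Sum[4..7] = prefix[8] - prefix[4] = 82 - 42 = 40


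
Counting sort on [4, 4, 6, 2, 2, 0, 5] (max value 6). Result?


Count array: [1, 0, 2, 0, 2, 1, 1]
Reconstruct: [0, 2, 2, 4, 4, 5, 6]


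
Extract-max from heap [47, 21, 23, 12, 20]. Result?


Max = 47
Replace root with last, heapify down
Resulting heap: [23, 21, 20, 12]


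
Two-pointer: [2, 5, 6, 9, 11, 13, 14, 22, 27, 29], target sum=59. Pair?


Two pointers: lo=0, hi=9
No pair sums to 59


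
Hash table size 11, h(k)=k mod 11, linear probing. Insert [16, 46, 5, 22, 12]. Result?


Insertions: 16->slot 5; 46->slot 2; 5->slot 6; 22->slot 0; 12->slot 1
Table: [22, 12, 46, None, None, 16, 5, None, None, None, None]


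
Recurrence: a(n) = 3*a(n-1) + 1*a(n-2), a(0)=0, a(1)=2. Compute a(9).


Build bottom-up:
...a(7)=2378, a(8)=7854, a(9)=3*7854+1*2378=25940


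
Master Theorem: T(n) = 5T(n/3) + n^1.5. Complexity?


a=5, b=3, c=1.5. log_3(5)=1.465 < c=1.5. Case 3: O(n^c) = O(n^1.500)
Complexity: O(n^1.500)


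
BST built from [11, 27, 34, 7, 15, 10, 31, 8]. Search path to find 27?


BST root = 11
Search for 27: compare at each node
Path: [11, 27]


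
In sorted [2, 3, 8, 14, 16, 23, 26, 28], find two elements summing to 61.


Two pointers: lo=0, hi=7
No pair sums to 61


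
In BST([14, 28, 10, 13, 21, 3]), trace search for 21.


BST root = 14
Search for 21: compare at each node
Path: [14, 28, 21]


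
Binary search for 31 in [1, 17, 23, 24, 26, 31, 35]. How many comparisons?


Search for 31:
[0,6] mid=3 arr[3]=24
[4,6] mid=5 arr[5]=31
Total: 2 comparisons


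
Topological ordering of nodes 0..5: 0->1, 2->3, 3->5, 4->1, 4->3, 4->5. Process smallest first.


Kahn's algorithm, process smallest node first
Order: [0, 2, 4, 1, 3, 5]


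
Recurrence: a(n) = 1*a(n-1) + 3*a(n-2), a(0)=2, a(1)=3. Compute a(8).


Build bottom-up:
...a(6)=234, a(7)=531, a(8)=1*531+3*234=1233


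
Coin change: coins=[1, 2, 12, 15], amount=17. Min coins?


dp[0]=0; dp[i]=1+min(dp[i-c] for c in coins)
...dp[12]=1, dp[13]=2, dp[14]=2, dp[15]=1, dp[16]=2, dp[17]=2
Minimum coins for 17 = 2


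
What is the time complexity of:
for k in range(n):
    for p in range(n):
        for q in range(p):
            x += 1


Per nesting level: O(n) * O(n) * O(n) [triangular over p] = O(n^3)
Complexity: O(n^3)


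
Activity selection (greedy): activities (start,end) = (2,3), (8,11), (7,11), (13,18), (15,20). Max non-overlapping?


Greedy: pick earliest-ending, then skip overlaps.
Selected (3 activities): [(2, 3), (8, 11), (13, 18)]


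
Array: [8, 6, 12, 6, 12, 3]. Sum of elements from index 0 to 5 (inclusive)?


Prefix sums: [0, 8, 14, 26, 32, 44, 47]
Sum[0..5] = prefix[6] - prefix[0] = 47 - 0 = 47


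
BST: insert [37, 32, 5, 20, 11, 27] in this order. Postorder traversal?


Root = 37; build tree by BST insertion.
Postorder traversal: [11, 27, 20, 5, 32, 37]


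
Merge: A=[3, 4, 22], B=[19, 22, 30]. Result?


Compare heads, take smaller each step.
Merged: [3, 4, 19, 22, 22, 30]


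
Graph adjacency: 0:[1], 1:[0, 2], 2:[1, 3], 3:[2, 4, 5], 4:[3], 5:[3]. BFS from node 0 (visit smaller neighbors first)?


BFS queue: start with [0]
Visit order: [0, 1, 2, 3, 4, 5]


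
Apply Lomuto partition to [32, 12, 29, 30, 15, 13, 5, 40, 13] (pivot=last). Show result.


Elements <= 13 go left of pivot.
Result: [12, 13, 5, 13, 15, 32, 29, 40, 30], pivot at index 3


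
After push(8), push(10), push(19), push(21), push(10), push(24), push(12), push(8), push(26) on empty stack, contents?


push(8) -> [8]
push(10) -> [8, 10]
push(19) -> [8, 10, 19]
push(21) -> [8, 10, 19, 21]
push(10) -> [8, 10, 19, 21, 10]
push(24) -> [8, 10, 19, 21, 10, 24]
push(12) -> [8, 10, 19, 21, 10, 24, 12]
push(8) -> [8, 10, 19, 21, 10, 24, 12, 8]
push(26) -> [8, 10, 19, 21, 10, 24, 12, 8, 26]
Final stack (bottom to top): [8, 10, 19, 21, 10, 24, 12, 8, 26]


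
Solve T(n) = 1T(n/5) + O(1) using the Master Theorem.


a=1, b=5, c=0. log_5(1)=0 = c=0. Case 2: O(n^c log n) = O(log n)
Complexity: O(log n)


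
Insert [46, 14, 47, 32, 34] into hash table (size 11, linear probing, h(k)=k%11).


Insertions: 46->slot 2; 14->slot 3; 47->slot 4; 32->slot 10; 34->slot 1
Table: [None, 34, 46, 14, 47, None, None, None, None, None, 32]


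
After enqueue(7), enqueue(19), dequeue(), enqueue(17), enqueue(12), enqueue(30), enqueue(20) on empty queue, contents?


enqueue(7) -> [7]
enqueue(19) -> [7, 19]
dequeue() returns 7 -> [19]
enqueue(17) -> [19, 17]
enqueue(12) -> [19, 17, 12]
enqueue(30) -> [19, 17, 12, 30]
enqueue(20) -> [19, 17, 12, 30, 20]
Final queue (front to back): [19, 17, 12, 30, 20]


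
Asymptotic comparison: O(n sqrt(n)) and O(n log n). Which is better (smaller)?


linearithmic grows slower than n^1.5
O(n log n) is asymptotically smaller; O(n sqrt(n)) grows faster


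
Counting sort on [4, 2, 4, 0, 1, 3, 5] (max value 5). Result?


Count array: [1, 1, 1, 1, 2, 1]
Reconstruct: [0, 1, 2, 3, 4, 4, 5]


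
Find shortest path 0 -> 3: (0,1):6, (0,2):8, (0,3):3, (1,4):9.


Dijkstra from 0:
Distances: {0: 0, 1: 6, 2: 8, 3: 3, 4: 15}
Shortest distance to 3 = 3, path = [0, 3]


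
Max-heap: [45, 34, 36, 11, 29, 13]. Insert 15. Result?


Append 15: [45, 34, 36, 11, 29, 13, 15]
Bubble up: no swaps needed
Result: [45, 34, 36, 11, 29, 13, 15]


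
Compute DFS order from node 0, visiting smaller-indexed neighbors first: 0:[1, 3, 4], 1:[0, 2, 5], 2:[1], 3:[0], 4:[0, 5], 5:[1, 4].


DFS stack-based: start with [0]
Visit order: [0, 1, 2, 5, 4, 3]


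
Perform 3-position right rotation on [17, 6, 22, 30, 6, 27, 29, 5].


Right rotate by 3: [27, 29, 5, 17, 6, 22, 30, 6]


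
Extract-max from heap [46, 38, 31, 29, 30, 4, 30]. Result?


Max = 46
Replace root with last, heapify down
Resulting heap: [38, 30, 31, 29, 30, 4]


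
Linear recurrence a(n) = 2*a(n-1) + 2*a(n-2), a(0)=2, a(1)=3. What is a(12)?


Build bottom-up:
...a(10)=29856, a(11)=81568, a(12)=2*81568+2*29856=222848


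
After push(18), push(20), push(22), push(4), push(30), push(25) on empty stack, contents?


push(18) -> [18]
push(20) -> [18, 20]
push(22) -> [18, 20, 22]
push(4) -> [18, 20, 22, 4]
push(30) -> [18, 20, 22, 4, 30]
push(25) -> [18, 20, 22, 4, 30, 25]
Final stack (bottom to top): [18, 20, 22, 4, 30, 25]


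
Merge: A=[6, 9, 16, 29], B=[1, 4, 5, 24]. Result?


Compare heads, take smaller each step.
Merged: [1, 4, 5, 6, 9, 16, 24, 29]


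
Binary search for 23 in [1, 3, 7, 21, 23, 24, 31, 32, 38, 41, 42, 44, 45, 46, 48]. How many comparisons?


Search for 23:
[0,14] mid=7 arr[7]=32
[0,6] mid=3 arr[3]=21
[4,6] mid=5 arr[5]=24
[4,4] mid=4 arr[4]=23
Total: 4 comparisons


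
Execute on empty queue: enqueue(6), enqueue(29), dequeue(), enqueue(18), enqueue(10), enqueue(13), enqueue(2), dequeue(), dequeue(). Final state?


enqueue(6) -> [6]
enqueue(29) -> [6, 29]
dequeue() returns 6 -> [29]
enqueue(18) -> [29, 18]
enqueue(10) -> [29, 18, 10]
enqueue(13) -> [29, 18, 10, 13]
enqueue(2) -> [29, 18, 10, 13, 2]
dequeue() returns 29 -> [18, 10, 13, 2]
dequeue() returns 18 -> [10, 13, 2]
Final queue (front to back): [10, 13, 2]


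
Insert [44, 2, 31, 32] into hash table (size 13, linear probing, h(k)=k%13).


Insertions: 44->slot 5; 2->slot 2; 31->slot 6; 32->slot 7
Table: [None, None, 2, None, None, 44, 31, 32, None, None, None, None, None]


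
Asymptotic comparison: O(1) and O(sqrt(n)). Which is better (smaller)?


constant grows slower than sublinear
O(1) is asymptotically smaller; O(sqrt(n)) grows faster


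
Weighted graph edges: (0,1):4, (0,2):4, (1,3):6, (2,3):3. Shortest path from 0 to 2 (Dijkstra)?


Dijkstra from 0:
Distances: {0: 0, 1: 4, 2: 4, 3: 7}
Shortest distance to 2 = 4, path = [0, 2]


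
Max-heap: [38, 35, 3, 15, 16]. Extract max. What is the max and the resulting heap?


Max = 38
Replace root with last, heapify down
Resulting heap: [35, 16, 3, 15]


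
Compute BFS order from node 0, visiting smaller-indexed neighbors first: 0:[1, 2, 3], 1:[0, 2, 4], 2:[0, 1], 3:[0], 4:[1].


BFS queue: start with [0]
Visit order: [0, 1, 2, 3, 4]


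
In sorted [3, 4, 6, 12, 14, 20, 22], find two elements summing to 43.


Two pointers: lo=0, hi=6
No pair sums to 43


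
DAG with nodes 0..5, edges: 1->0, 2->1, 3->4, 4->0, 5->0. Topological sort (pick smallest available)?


Kahn's algorithm, process smallest node first
Order: [2, 1, 3, 4, 5, 0]


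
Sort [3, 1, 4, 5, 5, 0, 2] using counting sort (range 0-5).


Count array: [1, 1, 1, 1, 1, 2]
Reconstruct: [0, 1, 2, 3, 4, 5, 5]


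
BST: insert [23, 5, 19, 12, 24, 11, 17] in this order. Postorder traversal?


Root = 23; build tree by BST insertion.
Postorder traversal: [11, 17, 12, 19, 5, 24, 23]


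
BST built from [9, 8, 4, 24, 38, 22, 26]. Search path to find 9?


BST root = 9
Search for 9: compare at each node
Path: [9]


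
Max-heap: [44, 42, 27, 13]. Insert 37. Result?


Append 37: [44, 42, 27, 13, 37]
Bubble up: no swaps needed
Result: [44, 42, 27, 13, 37]


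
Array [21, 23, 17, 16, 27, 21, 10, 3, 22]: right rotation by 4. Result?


Right rotate by 4: [21, 10, 3, 22, 21, 23, 17, 16, 27]
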